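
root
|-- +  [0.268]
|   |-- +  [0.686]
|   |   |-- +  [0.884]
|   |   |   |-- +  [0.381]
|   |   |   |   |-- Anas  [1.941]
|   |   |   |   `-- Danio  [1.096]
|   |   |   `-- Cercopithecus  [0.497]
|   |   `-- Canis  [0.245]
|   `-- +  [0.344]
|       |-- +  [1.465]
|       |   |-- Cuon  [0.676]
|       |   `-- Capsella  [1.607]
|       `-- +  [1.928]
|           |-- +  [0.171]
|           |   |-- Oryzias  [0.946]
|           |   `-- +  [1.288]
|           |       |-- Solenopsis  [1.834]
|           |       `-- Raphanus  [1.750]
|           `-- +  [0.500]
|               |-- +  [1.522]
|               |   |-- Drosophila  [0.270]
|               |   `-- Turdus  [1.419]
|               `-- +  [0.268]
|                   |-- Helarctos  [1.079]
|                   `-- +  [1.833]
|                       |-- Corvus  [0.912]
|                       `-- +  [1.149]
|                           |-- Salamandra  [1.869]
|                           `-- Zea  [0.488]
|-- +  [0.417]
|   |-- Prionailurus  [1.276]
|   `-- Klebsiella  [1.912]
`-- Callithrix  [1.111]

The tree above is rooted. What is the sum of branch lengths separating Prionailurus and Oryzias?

The path runs Prionailurus → … → MRCA → … → Oryzias; the MRCA is the root of the tree.
Branch lengths along that path: 1.276 + 0.417 + 0.268 + 0.344 + 1.928 + 0.171 + 0.946 = 5.350.

5.350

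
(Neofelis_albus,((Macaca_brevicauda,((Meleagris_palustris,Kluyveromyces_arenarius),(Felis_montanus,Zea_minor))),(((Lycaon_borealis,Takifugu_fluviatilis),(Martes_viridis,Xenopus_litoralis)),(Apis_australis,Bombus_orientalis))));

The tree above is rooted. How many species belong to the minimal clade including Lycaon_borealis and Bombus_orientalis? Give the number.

6

The MRCA of Lycaon_borealis and Bombus_orientalis is the node subtending (((Lycaon_borealis,Takifugu_fluviatilis),(Martes_viridis,Xenopus_litoralis)),(Apis_australis,Bombus_orientalis)).
That clade contains 6 terminal taxa: Apis_australis, Bombus_orientalis, Lycaon_borealis, Martes_viridis, Takifugu_fluviatilis, Xenopus_litoralis.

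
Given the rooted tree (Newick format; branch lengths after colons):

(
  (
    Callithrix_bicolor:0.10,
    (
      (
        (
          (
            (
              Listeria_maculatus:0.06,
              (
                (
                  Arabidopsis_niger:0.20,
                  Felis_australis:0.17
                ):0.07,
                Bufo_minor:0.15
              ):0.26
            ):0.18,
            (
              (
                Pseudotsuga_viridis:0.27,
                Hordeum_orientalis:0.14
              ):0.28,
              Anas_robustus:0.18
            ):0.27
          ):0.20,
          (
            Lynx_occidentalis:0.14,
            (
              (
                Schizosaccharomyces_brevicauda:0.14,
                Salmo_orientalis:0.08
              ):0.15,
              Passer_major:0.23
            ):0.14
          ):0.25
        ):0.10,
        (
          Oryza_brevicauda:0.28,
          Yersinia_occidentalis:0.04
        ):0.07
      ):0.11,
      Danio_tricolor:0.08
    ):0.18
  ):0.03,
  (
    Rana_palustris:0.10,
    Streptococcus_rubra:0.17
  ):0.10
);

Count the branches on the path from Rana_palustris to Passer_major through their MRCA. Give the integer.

The MRCA of Rana_palustris and Passer_major is the root of the tree.
From Rana_palustris up to that node: 2 branches. From Passer_major up to the same node: 7 branches. Total: 2 + 7 = 9.

9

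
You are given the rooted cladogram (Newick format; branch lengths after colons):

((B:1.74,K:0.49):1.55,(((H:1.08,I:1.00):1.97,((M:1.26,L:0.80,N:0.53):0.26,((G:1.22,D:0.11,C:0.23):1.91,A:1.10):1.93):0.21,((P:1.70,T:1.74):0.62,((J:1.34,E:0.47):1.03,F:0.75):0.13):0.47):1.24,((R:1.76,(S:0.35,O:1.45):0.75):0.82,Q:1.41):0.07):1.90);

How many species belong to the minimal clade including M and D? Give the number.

7

The MRCA of M and D is the node subtending ((M,L,N),((G,D,C),A)).
That clade contains 7 terminal taxa: A, C, D, G, L, M, N.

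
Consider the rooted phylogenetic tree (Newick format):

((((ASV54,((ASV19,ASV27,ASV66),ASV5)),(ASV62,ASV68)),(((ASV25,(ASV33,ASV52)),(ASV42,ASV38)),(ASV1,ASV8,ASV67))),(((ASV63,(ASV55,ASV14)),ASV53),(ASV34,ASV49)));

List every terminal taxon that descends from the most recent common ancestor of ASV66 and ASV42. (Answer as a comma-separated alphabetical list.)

ASV1, ASV19, ASV25, ASV27, ASV33, ASV38, ASV42, ASV5, ASV52, ASV54, ASV62, ASV66, ASV67, ASV68, ASV8

Tracing ASV66: it sits inside (ASV19,ASV27,ASV66).
Tracing ASV42: it sits inside (ASV42,ASV38).
The smallest clade enclosing both is (((ASV54,((ASV19,ASV27,ASV66),ASV5)),(ASV62,ASV68)),(((ASV25,(ASV33,ASV52)),(ASV42,ASV38)),(ASV1,ASV8,ASV67))); the answer is its 15 terminal taxa in alphabetical order.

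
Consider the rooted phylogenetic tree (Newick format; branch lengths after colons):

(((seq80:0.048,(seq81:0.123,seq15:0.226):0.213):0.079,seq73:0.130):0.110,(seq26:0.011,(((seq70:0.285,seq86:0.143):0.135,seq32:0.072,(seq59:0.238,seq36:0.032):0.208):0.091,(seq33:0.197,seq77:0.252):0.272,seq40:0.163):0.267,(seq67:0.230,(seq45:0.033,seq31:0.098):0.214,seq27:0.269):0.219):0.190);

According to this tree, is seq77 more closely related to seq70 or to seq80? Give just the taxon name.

seq70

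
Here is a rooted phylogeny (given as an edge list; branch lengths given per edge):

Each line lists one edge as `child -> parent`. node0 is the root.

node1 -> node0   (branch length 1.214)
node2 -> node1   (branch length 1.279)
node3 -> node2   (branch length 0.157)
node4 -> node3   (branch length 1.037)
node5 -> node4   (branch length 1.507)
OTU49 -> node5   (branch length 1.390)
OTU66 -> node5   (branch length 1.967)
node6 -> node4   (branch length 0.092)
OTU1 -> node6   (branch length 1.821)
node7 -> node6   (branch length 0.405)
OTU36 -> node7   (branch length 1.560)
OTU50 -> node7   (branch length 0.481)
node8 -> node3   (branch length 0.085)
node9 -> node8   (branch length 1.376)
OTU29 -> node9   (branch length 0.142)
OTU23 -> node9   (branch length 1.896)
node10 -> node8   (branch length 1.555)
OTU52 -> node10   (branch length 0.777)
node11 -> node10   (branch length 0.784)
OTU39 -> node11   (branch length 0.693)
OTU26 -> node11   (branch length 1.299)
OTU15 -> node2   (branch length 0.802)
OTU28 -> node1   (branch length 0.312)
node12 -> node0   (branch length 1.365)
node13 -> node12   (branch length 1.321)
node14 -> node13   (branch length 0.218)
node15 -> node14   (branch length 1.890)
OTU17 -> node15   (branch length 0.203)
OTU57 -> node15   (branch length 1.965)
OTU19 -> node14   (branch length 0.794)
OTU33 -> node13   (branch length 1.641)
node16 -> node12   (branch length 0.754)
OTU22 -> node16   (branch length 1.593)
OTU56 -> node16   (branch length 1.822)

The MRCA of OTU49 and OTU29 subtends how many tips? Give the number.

The MRCA of OTU49 and OTU29 is the node subtending (((OTU49,OTU66),(OTU1,(OTU36,OTU50))),((OTU29,OTU23),(OTU52,(OTU39,OTU26)))).
That clade contains 10 terminal taxa: OTU1, OTU23, OTU26, OTU29, OTU36, OTU39, OTU49, OTU50, OTU52, OTU66.

10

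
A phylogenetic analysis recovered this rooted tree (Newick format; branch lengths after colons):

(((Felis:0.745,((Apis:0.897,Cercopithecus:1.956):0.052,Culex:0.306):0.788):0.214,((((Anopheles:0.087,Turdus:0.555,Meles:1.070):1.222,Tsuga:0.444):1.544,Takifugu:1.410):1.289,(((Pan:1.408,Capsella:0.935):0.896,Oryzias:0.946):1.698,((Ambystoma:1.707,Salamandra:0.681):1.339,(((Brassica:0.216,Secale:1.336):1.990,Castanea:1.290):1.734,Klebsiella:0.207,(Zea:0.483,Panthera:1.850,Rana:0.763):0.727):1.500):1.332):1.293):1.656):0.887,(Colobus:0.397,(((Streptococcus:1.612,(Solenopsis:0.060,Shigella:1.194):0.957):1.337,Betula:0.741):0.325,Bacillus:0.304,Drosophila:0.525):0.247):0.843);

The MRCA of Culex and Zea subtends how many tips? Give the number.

21

The MRCA of Culex and Zea is the node subtending ((Felis,((Apis,Cercopithecus),Culex)),((((Anopheles,Turdus,Meles),Tsuga),Takifugu),(((Pan,Capsella),Oryzias),((Ambystoma,Salamandra),(((Brassica,Secale),Castanea),Klebsiella,(Zea,Panthera,Rana)))))).
That clade contains 21 terminal taxa: Ambystoma, Anopheles, Apis, Brassica, Capsella, Castanea, Cercopithecus, Culex, Felis, Klebsiella, Meles, Oryzias, Pan, Panthera, Rana, Salamandra, Secale, Takifugu, Tsuga, Turdus, Zea.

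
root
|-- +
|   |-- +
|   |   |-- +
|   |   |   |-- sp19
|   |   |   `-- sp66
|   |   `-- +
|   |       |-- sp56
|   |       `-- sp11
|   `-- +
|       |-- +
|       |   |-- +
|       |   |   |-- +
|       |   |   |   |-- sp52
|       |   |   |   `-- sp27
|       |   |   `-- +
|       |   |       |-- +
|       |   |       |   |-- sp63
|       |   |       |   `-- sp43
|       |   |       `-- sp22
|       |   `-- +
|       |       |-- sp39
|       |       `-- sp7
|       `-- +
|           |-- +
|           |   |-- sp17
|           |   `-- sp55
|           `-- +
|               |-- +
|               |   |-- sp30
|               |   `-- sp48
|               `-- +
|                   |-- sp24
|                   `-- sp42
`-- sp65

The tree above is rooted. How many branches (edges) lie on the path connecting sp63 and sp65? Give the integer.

8

The MRCA of sp63 and sp65 is the root of the tree.
From sp63 up to that node: 7 branches. From sp65 up to the same node: 1 branch. Total: 7 + 1 = 8.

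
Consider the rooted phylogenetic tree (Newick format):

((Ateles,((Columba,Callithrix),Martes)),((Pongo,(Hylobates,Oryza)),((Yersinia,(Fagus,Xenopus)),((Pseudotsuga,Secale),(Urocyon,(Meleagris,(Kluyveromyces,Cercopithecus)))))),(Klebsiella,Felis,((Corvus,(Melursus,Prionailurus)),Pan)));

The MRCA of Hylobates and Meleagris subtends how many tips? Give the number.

The MRCA of Hylobates and Meleagris is the node subtending ((Pongo,(Hylobates,Oryza)),((Yersinia,(Fagus,Xenopus)),((Pseudotsuga,Secale),(Urocyon,(Meleagris,(Kluyveromyces,Cercopithecus)))))).
That clade contains 12 terminal taxa: Cercopithecus, Fagus, Hylobates, Kluyveromyces, Meleagris, Oryza, Pongo, Pseudotsuga, Secale, Urocyon, Xenopus, Yersinia.

12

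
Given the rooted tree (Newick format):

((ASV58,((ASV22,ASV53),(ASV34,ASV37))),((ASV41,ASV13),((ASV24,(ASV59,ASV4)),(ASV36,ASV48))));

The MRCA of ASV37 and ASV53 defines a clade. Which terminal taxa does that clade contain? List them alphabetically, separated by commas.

ASV22, ASV34, ASV37, ASV53

Tracing ASV37: it sits inside (ASV34,ASV37).
Tracing ASV53: it sits inside (ASV22,ASV53).
The smallest clade enclosing both is ((ASV22,ASV53),(ASV34,ASV37)); the answer is its 4 terminal taxa in alphabetical order.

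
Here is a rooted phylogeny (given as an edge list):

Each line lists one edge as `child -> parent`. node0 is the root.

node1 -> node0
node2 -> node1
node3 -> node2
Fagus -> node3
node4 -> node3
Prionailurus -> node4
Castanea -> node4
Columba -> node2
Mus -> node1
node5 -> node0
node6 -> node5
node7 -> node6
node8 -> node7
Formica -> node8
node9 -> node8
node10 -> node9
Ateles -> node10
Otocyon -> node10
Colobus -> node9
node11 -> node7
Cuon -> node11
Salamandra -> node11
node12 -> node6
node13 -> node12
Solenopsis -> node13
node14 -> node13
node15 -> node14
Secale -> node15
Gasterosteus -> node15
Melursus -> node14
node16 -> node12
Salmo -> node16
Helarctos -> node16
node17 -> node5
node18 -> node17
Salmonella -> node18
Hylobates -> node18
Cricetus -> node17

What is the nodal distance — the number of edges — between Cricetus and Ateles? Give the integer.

The MRCA of Cricetus and Ateles is the node subtending ((((Formica,((Ateles,Otocyon),Colobus)),(Cuon,Salamandra)),((Solenopsis,((Secale,Gasterosteus),Melursus)),(Salmo,Helarctos))),((Salmonella,Hylobates),Cricetus)).
From Cricetus up to that node: 2 branches. From Ateles up to the same node: 6 branches. Total: 2 + 6 = 8.

8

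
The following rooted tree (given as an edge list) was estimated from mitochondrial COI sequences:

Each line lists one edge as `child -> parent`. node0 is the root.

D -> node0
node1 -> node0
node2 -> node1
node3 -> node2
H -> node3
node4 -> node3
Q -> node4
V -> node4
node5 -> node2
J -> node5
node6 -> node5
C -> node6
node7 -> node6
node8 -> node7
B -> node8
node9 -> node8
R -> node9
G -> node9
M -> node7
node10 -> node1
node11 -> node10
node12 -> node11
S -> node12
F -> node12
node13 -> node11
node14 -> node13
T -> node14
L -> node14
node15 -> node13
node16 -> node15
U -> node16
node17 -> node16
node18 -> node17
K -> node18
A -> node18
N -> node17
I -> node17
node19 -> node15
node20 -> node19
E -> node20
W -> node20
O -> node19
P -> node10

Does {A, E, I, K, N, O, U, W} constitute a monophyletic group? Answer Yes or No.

Yes

The most recent common ancestor of these taxa subtends ((U,((K,A),N,I)),((E,W),O)).
That clade has exactly 8 tips — every listed taxon and nothing else — so the group is monophyletic.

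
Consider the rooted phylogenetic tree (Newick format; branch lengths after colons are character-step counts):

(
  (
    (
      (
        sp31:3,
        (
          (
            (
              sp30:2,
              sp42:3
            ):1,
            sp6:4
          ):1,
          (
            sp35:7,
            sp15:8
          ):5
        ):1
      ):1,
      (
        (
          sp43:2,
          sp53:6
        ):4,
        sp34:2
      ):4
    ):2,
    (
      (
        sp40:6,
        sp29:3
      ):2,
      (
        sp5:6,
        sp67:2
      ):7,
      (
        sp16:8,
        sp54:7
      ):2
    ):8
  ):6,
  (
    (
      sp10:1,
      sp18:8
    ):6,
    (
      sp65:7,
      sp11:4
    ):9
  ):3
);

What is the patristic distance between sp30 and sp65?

33

The path runs sp30 → … → MRCA → … → sp65; the MRCA is the root of the tree.
Branch lengths along that path: 2 + 1 + 1 + 1 + 1 + 2 + 6 + 3 + 9 + 7 = 33.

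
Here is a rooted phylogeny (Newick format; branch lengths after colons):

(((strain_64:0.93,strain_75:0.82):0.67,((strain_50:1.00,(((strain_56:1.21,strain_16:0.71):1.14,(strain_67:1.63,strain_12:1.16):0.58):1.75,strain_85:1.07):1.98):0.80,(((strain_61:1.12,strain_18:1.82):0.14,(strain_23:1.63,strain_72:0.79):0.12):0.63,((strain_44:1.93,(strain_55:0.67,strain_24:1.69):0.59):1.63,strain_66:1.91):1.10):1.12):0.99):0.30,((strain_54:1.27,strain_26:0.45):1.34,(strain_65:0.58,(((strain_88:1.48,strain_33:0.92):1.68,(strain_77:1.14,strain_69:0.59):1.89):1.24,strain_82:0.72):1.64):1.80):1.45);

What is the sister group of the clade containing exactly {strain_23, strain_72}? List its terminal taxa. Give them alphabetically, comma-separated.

The clade containing exactly {strain_23, strain_72} attaches to the tree at the node subtending ((strain_61,strain_18),(strain_23,strain_72)).
The other lineage descending from that same node — the sister group — is (strain_61,strain_18); its 2 tips in alphabetical order are the answer.

strain_18, strain_61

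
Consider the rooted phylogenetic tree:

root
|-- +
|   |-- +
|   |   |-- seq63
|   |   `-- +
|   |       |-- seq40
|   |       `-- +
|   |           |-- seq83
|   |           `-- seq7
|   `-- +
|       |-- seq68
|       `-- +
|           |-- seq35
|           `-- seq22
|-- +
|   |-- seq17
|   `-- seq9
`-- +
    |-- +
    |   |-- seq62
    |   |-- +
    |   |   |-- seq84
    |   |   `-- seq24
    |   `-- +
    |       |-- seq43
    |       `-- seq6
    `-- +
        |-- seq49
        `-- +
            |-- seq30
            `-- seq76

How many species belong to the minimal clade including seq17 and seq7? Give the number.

17

The MRCA of seq17 and seq7 is the root, so the clade is the entire tree.
That clade contains 17 terminal taxa: seq17, seq22, seq24, seq30, seq35, seq40, seq43, seq49, seq6, seq62, seq63, seq68, seq7, seq76, seq83, seq84, seq9.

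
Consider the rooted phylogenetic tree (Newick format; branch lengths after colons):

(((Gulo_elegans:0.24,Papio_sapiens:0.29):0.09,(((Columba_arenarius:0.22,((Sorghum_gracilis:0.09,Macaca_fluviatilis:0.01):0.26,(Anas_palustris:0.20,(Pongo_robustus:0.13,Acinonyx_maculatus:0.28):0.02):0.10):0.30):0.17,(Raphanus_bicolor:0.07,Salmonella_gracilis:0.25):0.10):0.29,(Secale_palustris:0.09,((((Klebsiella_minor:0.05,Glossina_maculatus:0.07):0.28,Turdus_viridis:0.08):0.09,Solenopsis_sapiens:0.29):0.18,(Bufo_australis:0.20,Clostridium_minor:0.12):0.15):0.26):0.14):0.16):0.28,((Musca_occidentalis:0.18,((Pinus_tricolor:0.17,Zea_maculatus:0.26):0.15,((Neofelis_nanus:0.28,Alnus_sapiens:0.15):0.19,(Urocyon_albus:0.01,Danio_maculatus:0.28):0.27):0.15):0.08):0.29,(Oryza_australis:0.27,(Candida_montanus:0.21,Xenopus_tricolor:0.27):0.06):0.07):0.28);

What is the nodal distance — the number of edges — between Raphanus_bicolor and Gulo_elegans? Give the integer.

6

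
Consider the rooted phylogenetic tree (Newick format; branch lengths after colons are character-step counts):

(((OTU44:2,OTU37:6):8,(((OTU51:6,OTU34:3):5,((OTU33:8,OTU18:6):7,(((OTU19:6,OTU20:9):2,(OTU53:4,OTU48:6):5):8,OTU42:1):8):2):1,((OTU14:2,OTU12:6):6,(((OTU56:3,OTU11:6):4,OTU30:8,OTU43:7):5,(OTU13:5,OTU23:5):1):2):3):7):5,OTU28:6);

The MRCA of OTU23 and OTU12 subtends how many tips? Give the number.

The MRCA of OTU23 and OTU12 is the node subtending ((OTU14,OTU12),(((OTU56,OTU11),OTU30,OTU43),(OTU13,OTU23))).
That clade contains 8 terminal taxa: OTU11, OTU12, OTU13, OTU14, OTU23, OTU30, OTU43, OTU56.

8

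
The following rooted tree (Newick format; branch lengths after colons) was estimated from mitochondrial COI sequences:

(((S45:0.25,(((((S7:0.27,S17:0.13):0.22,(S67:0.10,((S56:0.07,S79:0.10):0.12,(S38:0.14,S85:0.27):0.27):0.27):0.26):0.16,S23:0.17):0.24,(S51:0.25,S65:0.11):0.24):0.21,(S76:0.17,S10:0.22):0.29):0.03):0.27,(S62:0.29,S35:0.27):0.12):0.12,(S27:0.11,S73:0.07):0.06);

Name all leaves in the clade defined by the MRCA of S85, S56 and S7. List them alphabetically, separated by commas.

Tracing S85: it sits inside (S38,S85).
Tracing S56: it sits inside (S56,S79).
Tracing S7: it sits inside (S7,S17).
The smallest clade enclosing all 3 is ((S7,S17),(S67,((S56,S79),(S38,S85)))); the answer is its 7 terminal taxa in alphabetical order.

S17, S38, S56, S67, S7, S79, S85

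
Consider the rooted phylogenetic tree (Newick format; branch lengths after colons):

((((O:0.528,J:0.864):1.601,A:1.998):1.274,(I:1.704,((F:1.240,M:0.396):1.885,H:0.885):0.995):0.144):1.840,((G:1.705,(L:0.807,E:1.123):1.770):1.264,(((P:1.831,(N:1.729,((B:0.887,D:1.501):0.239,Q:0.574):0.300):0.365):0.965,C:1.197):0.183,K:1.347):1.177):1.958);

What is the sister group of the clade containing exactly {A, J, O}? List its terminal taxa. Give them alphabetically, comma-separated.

F, H, I, M

The clade containing exactly {A, J, O} attaches to the tree at the node subtending (((O,J),A),(I,((F,M),H))).
The other lineage descending from that same node — the sister group — is (I,((F,M),H)); its 4 tips in alphabetical order are the answer.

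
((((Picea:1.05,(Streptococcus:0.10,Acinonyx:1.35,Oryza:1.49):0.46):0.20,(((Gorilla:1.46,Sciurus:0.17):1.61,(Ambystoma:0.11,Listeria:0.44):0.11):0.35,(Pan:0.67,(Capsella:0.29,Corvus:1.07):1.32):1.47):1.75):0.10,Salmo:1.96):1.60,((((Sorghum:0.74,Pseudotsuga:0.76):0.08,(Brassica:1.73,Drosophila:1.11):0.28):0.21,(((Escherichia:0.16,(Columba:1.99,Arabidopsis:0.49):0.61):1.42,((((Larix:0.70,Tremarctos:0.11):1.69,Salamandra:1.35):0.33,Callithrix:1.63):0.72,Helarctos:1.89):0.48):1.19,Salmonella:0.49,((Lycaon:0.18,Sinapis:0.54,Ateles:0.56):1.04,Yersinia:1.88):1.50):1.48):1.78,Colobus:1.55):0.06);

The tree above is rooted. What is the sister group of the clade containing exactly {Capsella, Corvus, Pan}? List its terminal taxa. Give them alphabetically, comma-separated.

The clade containing exactly {Capsella, Corvus, Pan} attaches to the tree at the node subtending (((Gorilla,Sciurus),(Ambystoma,Listeria)),(Pan,(Capsella,Corvus))).
The other lineage descending from that same node — the sister group — is ((Gorilla,Sciurus),(Ambystoma,Listeria)); its 4 tips in alphabetical order are the answer.

Ambystoma, Gorilla, Listeria, Sciurus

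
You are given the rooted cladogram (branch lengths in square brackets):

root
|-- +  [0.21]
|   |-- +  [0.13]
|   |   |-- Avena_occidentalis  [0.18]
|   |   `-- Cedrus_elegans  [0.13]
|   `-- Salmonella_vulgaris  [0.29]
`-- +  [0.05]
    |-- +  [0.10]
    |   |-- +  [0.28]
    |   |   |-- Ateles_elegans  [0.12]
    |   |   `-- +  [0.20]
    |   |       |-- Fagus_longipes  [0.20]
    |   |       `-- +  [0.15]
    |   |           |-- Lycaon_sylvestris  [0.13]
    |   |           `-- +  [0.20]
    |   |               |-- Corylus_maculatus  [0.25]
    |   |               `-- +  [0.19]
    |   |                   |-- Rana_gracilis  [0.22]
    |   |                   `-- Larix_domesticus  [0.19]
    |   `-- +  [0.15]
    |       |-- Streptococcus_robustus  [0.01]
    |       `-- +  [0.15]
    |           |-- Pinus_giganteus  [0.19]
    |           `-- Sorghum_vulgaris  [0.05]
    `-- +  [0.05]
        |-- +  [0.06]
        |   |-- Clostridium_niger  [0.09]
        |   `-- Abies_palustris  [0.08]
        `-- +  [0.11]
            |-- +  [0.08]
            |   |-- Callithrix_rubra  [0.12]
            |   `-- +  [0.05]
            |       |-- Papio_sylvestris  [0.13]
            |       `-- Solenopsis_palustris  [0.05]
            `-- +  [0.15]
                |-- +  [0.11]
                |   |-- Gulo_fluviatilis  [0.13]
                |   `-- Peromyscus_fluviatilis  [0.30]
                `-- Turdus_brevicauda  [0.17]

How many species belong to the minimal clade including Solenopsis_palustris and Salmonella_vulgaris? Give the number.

20

The MRCA of Solenopsis_palustris and Salmonella_vulgaris is the root, so the clade is the entire tree.
That clade contains 20 terminal taxa: Abies_palustris, Ateles_elegans, Avena_occidentalis, Callithrix_rubra, Cedrus_elegans, Clostridium_niger, Corylus_maculatus, Fagus_longipes, Gulo_fluviatilis, Larix_domesticus, Lycaon_sylvestris, Papio_sylvestris, Peromyscus_fluviatilis, Pinus_giganteus, Rana_gracilis, Salmonella_vulgaris, Solenopsis_palustris, Sorghum_vulgaris, Streptococcus_robustus, Turdus_brevicauda.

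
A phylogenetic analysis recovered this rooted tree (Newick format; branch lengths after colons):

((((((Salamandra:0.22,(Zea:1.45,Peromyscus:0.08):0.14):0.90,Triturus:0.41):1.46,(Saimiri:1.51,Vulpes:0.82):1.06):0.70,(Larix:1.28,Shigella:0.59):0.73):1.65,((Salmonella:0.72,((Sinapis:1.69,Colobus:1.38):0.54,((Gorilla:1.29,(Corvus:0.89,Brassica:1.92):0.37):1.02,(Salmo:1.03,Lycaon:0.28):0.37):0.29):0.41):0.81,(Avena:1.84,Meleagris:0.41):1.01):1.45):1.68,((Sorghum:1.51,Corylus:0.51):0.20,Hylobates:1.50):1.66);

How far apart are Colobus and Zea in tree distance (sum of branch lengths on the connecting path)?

10.89

The path runs Colobus → … → MRCA → … → Zea; the MRCA is the node subtending (((((Salamandra,(Zea,Peromyscus)),Triturus),(Saimiri,Vulpes)),(Larix,Shigella)),((Salmonella,((Sinapis,Colobus),((Gorilla,(Corvus,Brassica)),(Salmo,Lycaon)))),(Avena,Meleagris))).
Branch lengths along that path: 1.38 + 0.54 + 0.41 + 0.81 + 1.45 + 1.65 + 0.70 + 1.46 + 0.90 + 0.14 + 1.45 = 10.89.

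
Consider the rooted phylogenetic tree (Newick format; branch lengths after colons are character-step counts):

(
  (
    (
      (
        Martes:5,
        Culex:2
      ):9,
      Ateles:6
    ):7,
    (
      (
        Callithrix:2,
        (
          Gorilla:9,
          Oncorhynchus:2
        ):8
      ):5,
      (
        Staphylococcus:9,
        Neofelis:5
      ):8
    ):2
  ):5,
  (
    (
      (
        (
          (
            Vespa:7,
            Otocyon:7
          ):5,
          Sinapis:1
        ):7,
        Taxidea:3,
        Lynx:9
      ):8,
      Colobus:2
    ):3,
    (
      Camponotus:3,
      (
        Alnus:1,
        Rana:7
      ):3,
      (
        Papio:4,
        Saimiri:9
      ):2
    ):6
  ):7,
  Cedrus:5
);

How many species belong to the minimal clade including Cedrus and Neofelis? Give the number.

The MRCA of Cedrus and Neofelis is the root, so the clade is the entire tree.
That clade contains 20 terminal taxa: Alnus, Ateles, Callithrix, Camponotus, Cedrus, Colobus, Culex, Gorilla, Lynx, Martes, Neofelis, Oncorhynchus, Otocyon, Papio, Rana, Saimiri, Sinapis, Staphylococcus, Taxidea, Vespa.

20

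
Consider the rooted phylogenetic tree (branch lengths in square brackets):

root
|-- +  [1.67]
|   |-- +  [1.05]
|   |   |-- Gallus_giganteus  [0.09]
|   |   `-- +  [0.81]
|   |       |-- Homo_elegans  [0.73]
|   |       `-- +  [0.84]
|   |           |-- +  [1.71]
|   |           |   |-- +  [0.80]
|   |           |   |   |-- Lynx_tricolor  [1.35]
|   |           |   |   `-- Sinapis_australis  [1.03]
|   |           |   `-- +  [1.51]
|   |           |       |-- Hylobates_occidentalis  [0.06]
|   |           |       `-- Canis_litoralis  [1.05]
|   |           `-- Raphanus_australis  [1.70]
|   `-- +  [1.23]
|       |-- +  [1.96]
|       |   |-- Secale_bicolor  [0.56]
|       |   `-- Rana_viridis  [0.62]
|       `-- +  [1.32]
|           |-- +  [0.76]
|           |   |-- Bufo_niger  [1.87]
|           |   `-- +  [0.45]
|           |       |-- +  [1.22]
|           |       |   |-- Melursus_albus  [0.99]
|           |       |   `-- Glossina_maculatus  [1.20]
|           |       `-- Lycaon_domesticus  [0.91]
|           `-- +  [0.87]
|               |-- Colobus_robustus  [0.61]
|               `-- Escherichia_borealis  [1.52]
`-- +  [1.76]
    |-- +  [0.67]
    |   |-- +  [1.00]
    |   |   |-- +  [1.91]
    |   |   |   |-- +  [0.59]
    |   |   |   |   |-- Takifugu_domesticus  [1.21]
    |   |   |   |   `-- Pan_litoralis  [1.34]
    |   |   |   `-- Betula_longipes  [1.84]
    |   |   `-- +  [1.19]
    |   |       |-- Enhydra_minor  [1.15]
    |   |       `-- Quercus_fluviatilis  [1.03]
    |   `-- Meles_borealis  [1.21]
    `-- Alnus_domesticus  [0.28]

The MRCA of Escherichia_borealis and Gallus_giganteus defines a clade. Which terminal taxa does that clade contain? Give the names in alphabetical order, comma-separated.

Tracing Escherichia_borealis: it sits inside (Colobus_robustus,Escherichia_borealis).
Tracing Gallus_giganteus: it sits inside (Gallus_giganteus,(Homo_elegans,(((Lynx_tricolor,Sinapis_australis),(Hylobates_occidentalis,Canis_litoralis)),Raphanus_australis))).
The smallest clade enclosing both is ((Gallus_giganteus,(Homo_elegans,(((Lynx_tricolor,Sinapis_australis),(Hylobates_occidentalis,Canis_litoralis)),Raphanus_australis))),((Secale_bicolor,Rana_viridis),((Bufo_niger,((Melursus_albus,Glossina_maculatus),Lycaon_domesticus)),(Colobus_robustus,Escherichia_borealis)))); the answer is its 15 terminal taxa in alphabetical order.

Bufo_niger, Canis_litoralis, Colobus_robustus, Escherichia_borealis, Gallus_giganteus, Glossina_maculatus, Homo_elegans, Hylobates_occidentalis, Lycaon_domesticus, Lynx_tricolor, Melursus_albus, Rana_viridis, Raphanus_australis, Secale_bicolor, Sinapis_australis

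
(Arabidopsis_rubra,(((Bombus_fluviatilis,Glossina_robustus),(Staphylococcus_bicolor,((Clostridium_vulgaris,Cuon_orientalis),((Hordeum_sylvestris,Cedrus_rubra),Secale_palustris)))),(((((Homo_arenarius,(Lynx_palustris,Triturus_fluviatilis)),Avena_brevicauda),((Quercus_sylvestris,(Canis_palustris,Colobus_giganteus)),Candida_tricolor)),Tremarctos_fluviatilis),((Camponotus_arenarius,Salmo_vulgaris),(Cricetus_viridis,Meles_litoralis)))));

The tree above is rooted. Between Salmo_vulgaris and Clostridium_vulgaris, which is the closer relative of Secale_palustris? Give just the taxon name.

The MRCA of Secale_palustris and Clostridium_vulgaris subtends ((Clostridium_vulgaris,Cuon_orientalis),((Hordeum_sylvestris,Cedrus_rubra),Secale_palustris)) (5 taxa).
The MRCA of Secale_palustris and Salmo_vulgaris subtends (((Bombus_fluviatilis,Glossina_robustus),(Staphylococcus_bicolor,((Clostridium_vulgaris,Cuon_orientalis),((Hordeum_sylvestris,Cedrus_rubra),Secale_palustris)))),(((((Homo_arenarius,(Lynx_palustris,Triturus_fluviatilis)),Avena_brevicauda),((Quercus_sylvestris,(Canis_palustris,Colobus_giganteus)),Candida_tricolor)),Tremarctos_fluviatilis),((Camponotus_arenarius,Salmo_vulgaris),(Cricetus_viridis,Meles_litoralis)))) (21 taxa).
The first is nested inside the second, so Secale_palustris shares a more recent common ancestor with Clostridium_vulgaris.

Clostridium_vulgaris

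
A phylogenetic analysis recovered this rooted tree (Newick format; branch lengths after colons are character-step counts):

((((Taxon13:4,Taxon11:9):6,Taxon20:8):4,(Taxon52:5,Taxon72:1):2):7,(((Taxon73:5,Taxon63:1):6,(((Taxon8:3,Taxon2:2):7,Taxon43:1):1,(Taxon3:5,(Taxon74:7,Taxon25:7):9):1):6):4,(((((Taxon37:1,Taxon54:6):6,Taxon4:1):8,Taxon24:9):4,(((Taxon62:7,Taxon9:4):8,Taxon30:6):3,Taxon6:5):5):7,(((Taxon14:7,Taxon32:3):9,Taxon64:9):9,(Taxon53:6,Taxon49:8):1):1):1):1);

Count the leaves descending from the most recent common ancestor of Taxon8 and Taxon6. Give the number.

21

The MRCA of Taxon8 and Taxon6 is the node subtending (((Taxon73,Taxon63),(((Taxon8,Taxon2),Taxon43),(Taxon3,(Taxon74,Taxon25)))),(((((Taxon37,Taxon54),Taxon4),Taxon24),(((Taxon62,Taxon9),Taxon30),Taxon6)),(((Taxon14,Taxon32),Taxon64),(Taxon53,Taxon49)))).
That clade contains 21 terminal taxa: Taxon14, Taxon2, Taxon24, Taxon25, Taxon3, Taxon30, Taxon32, Taxon37, Taxon4, Taxon43, Taxon49, Taxon53, Taxon54, Taxon6, Taxon62, Taxon63, Taxon64, Taxon73, Taxon74, Taxon8, Taxon9.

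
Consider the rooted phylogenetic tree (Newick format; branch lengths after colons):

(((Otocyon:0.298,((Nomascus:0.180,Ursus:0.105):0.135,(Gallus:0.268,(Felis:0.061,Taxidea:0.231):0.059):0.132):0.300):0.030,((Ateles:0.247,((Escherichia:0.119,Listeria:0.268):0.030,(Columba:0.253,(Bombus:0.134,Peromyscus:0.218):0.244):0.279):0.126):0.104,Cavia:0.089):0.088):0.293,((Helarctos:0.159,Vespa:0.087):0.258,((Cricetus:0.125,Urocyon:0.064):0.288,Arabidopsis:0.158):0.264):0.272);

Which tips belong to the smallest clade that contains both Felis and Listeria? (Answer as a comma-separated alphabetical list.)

Tracing Felis: it sits inside (Felis,Taxidea).
Tracing Listeria: it sits inside (Escherichia,Listeria).
The smallest clade enclosing both is ((Otocyon,((Nomascus,Ursus),(Gallus,(Felis,Taxidea)))),((Ateles,((Escherichia,Listeria),(Columba,(Bombus,Peromyscus)))),Cavia)); the answer is its 13 terminal taxa in alphabetical order.

Ateles, Bombus, Cavia, Columba, Escherichia, Felis, Gallus, Listeria, Nomascus, Otocyon, Peromyscus, Taxidea, Ursus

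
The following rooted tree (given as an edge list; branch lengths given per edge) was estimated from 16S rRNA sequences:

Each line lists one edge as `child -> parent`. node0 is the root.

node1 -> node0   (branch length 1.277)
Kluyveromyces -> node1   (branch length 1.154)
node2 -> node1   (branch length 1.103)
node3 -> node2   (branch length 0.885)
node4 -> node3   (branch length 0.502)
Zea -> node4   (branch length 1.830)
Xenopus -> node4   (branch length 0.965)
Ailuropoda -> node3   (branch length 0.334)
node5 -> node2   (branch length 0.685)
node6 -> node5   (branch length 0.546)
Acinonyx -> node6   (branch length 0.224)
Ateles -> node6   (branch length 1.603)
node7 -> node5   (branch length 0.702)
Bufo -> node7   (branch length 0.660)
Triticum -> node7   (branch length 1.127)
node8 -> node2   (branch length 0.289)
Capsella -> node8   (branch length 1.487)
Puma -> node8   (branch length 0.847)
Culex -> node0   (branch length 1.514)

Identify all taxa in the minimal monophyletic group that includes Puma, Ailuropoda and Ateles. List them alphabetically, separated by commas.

Acinonyx, Ailuropoda, Ateles, Bufo, Capsella, Puma, Triticum, Xenopus, Zea

Tracing Puma: it sits inside (Capsella,Puma).
Tracing Ailuropoda: it sits inside ((Zea,Xenopus),Ailuropoda).
Tracing Ateles: it sits inside (Acinonyx,Ateles).
The smallest clade enclosing all 3 is (((Zea,Xenopus),Ailuropoda),((Acinonyx,Ateles),(Bufo,Triticum)),(Capsella,Puma)); the answer is its 9 terminal taxa in alphabetical order.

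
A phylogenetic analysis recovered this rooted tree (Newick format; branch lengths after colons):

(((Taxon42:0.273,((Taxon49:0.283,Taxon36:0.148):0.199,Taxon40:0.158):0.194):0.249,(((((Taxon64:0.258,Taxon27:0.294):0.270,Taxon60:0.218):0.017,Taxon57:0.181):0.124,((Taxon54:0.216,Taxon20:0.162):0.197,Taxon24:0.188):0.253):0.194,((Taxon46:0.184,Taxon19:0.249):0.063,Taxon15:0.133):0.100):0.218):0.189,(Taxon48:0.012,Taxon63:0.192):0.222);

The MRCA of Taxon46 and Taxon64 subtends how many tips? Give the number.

10

The MRCA of Taxon46 and Taxon64 is the node subtending (((((Taxon64,Taxon27),Taxon60),Taxon57),((Taxon54,Taxon20),Taxon24)),((Taxon46,Taxon19),Taxon15)).
That clade contains 10 terminal taxa: Taxon15, Taxon19, Taxon20, Taxon24, Taxon27, Taxon46, Taxon54, Taxon57, Taxon60, Taxon64.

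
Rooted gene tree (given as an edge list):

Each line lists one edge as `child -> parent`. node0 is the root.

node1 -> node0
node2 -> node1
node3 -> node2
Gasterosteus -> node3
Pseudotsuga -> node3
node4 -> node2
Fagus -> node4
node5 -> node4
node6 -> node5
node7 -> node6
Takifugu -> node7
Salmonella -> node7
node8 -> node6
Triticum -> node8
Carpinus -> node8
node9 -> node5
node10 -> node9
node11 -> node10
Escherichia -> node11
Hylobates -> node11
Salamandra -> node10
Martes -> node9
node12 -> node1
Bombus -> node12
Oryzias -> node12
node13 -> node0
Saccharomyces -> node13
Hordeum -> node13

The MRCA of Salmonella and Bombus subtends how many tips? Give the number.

13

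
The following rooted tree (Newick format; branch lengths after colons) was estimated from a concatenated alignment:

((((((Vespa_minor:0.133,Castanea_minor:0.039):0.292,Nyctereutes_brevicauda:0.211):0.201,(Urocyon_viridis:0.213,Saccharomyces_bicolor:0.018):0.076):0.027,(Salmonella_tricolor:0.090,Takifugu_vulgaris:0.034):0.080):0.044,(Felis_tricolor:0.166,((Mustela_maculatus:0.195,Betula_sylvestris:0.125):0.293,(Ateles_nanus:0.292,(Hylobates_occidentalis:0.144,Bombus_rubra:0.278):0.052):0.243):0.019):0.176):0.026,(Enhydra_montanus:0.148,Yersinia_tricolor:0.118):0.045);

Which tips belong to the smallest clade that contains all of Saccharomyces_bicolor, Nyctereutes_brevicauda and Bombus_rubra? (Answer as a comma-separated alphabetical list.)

Tracing Saccharomyces_bicolor: it sits inside (Urocyon_viridis,Saccharomyces_bicolor).
Tracing Nyctereutes_brevicauda: it sits inside ((Vespa_minor,Castanea_minor),Nyctereutes_brevicauda).
Tracing Bombus_rubra: it sits inside (Hylobates_occidentalis,Bombus_rubra).
The smallest clade enclosing all 3 is (((((Vespa_minor,Castanea_minor),Nyctereutes_brevicauda),(Urocyon_viridis,Saccharomyces_bicolor)),(Salmonella_tricolor,Takifugu_vulgaris)),(Felis_tricolor,((Mustela_maculatus,Betula_sylvestris),(Ateles_nanus,(Hylobates_occidentalis,Bombus_rubra))))); the answer is its 13 terminal taxa in alphabetical order.

Ateles_nanus, Betula_sylvestris, Bombus_rubra, Castanea_minor, Felis_tricolor, Hylobates_occidentalis, Mustela_maculatus, Nyctereutes_brevicauda, Saccharomyces_bicolor, Salmonella_tricolor, Takifugu_vulgaris, Urocyon_viridis, Vespa_minor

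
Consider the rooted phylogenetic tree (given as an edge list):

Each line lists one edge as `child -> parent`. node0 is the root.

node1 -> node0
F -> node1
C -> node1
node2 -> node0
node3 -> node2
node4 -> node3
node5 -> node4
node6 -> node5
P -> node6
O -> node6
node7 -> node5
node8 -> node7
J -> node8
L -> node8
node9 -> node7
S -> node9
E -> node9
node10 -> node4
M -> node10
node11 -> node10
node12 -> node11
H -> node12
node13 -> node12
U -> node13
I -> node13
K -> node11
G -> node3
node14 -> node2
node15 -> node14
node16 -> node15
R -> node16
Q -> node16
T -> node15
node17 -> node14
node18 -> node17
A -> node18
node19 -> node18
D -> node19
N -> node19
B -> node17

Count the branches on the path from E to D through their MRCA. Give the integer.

The MRCA of E and D is the node subtending (((((P,O),((J,L),(S,E))),(M,((H,(U,I)),K))),G),(((R,Q),T),((A,(D,N)),B))).
From E up to that node: 6 branches. From D up to the same node: 5 branches. Total: 6 + 5 = 11.

11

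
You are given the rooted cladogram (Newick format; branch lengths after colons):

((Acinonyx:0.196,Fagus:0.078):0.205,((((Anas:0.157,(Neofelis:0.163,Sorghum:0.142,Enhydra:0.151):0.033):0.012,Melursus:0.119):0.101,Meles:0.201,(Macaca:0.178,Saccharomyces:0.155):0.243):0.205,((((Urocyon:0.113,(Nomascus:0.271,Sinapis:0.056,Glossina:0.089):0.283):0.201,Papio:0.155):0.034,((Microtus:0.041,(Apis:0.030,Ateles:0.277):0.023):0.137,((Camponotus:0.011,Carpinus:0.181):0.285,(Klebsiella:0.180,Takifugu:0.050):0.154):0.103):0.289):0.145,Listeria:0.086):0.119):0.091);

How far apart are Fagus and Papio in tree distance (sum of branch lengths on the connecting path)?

The path runs Fagus → … → MRCA → … → Papio; the MRCA is the root of the tree.
Branch lengths along that path: 0.078 + 0.205 + 0.091 + 0.119 + 0.145 + 0.034 + 0.155 = 0.827.

0.827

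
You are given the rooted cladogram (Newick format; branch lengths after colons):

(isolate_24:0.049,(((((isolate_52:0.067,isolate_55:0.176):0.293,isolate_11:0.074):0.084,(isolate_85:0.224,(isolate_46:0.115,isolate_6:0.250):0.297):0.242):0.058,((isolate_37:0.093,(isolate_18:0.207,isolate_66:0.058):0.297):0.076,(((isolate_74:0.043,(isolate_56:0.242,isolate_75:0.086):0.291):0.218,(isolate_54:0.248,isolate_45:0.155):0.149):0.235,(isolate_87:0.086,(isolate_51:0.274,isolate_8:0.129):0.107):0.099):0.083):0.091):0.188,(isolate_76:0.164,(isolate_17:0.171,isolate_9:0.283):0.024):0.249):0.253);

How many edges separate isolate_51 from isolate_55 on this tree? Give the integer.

The MRCA of isolate_51 and isolate_55 is the node subtending ((((isolate_52,isolate_55),isolate_11),(isolate_85,(isolate_46,isolate_6))),((isolate_37,(isolate_18,isolate_66)),(((isolate_74,(isolate_56,isolate_75)),(isolate_54,isolate_45)),(isolate_87,(isolate_51,isolate_8))))).
From isolate_51 up to that node: 5 branches. From isolate_55 up to the same node: 4 branches. Total: 5 + 4 = 9.

9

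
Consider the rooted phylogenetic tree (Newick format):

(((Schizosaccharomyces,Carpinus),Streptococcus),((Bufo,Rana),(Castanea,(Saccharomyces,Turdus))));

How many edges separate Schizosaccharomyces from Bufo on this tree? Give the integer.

The MRCA of Schizosaccharomyces and Bufo is the root of the tree.
From Schizosaccharomyces up to that node: 3 branches. From Bufo up to the same node: 3 branches. Total: 3 + 3 = 6.

6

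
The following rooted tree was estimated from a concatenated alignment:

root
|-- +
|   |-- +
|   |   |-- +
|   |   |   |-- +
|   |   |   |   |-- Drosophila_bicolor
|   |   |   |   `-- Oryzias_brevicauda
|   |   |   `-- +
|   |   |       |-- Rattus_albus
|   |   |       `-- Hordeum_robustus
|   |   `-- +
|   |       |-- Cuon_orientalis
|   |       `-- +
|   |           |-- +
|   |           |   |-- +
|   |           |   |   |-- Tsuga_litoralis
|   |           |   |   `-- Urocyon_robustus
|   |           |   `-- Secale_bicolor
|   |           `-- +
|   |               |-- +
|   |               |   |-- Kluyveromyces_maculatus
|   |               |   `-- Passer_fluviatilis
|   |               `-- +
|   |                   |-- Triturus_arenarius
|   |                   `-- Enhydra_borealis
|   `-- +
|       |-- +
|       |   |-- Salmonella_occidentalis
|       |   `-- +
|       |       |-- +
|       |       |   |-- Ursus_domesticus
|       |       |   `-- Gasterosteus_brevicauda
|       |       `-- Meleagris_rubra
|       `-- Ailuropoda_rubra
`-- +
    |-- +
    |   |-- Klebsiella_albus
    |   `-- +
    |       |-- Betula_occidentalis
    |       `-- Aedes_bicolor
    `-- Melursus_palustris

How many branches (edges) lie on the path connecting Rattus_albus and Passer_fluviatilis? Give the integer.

The MRCA of Rattus_albus and Passer_fluviatilis is the node subtending (((Drosophila_bicolor,Oryzias_brevicauda),(Rattus_albus,Hordeum_robustus)),(Cuon_orientalis,(((Tsuga_litoralis,Urocyon_robustus),Secale_bicolor),((Kluyveromyces_maculatus,Passer_fluviatilis),(Triturus_arenarius,Enhydra_borealis))))).
From Rattus_albus up to that node: 3 branches. From Passer_fluviatilis up to the same node: 5 branches. Total: 3 + 5 = 8.

8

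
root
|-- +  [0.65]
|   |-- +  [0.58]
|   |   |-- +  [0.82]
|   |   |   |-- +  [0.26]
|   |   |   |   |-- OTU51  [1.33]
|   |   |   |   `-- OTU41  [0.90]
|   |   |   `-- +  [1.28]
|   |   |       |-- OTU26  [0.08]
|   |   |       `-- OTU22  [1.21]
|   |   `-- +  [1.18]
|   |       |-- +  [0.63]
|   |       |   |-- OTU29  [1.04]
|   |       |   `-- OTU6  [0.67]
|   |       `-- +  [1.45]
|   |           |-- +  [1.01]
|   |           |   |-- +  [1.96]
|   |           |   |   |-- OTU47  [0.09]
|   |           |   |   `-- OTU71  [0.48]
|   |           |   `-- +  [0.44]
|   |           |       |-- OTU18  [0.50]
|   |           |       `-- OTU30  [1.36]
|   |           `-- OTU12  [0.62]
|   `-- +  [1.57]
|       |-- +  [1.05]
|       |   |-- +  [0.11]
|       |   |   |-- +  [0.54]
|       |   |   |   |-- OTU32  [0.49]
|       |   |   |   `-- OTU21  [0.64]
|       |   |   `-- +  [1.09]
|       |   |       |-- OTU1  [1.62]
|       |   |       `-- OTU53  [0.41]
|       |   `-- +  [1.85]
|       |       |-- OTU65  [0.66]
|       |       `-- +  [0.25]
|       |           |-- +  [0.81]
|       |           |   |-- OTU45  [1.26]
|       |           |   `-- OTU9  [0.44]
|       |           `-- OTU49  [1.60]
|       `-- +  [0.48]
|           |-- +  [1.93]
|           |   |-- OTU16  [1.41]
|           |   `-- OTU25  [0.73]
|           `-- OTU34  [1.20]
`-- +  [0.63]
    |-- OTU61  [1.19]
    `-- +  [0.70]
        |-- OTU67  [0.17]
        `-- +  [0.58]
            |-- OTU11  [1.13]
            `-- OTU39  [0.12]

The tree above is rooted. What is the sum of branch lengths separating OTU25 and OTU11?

8.40

The path runs OTU25 → … → MRCA → … → OTU11; the MRCA is the root of the tree.
Branch lengths along that path: 0.73 + 1.93 + 0.48 + 1.57 + 0.65 + 0.63 + 0.70 + 0.58 + 1.13 = 8.40.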